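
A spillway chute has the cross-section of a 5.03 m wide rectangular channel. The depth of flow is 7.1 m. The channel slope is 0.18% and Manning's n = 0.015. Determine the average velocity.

V = 4.27 m/s

Flow area A = b·y = 5.03 × 7.1 = 35.71 m². Wetted perimeter P = b + 2y = 5.03 + 2×7.1 = 19.23 m.
Hydraulic radius R = A/P = 35.71/19.23 = 1.857 m.
From Manning's equation, V = (1/n) R^(2/3) S^(1/2) = (1/0.015) × 1.857^(2/3) × 0.0018^(1/2) = 4.27 m/s.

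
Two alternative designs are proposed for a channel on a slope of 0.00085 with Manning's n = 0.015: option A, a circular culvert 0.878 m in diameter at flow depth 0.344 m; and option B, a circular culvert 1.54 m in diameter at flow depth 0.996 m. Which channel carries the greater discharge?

channel B

Channel A: For a circular section of diameter D = 0.878 m at depth y = 0.344 m, the central angle is θ = 2 arccos(1 − 2y/D) = 2.705 rad. Then A = (D²/8)(θ − sin θ) = 0.22 m² and P = Dθ/2 = 1.188 m. Hydraulic radius R = A/P = 0.22/1.188 = 0.1852 m. Q_A = (1/0.015)·0.22·0.1852^(2/3)·√0.00085 = 0.1389 m³/s.
Channel B: For a circular section of diameter D = 1.54 m at depth y = 0.996 m, the central angle is θ = 2 arccos(1 − 2y/D) = 3.737 rad. Then A = (D²/8)(θ − sin θ) = 1.274 m² and P = Dθ/2 = 2.878 m. Hydraulic radius R = A/P = 1.274/2.878 = 0.4428 m. Q_B = (1/0.015)·1.274·0.4428^(2/3)·√0.00085 = 1.439 m³/s.
Q_A = 0.1389 m³/s vs Q_B = 1.439 m³/s, so channel B carries more.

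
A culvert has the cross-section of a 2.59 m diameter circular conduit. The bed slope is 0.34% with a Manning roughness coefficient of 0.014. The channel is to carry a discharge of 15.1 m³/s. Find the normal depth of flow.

y_n = 1.96 m

Manning's equation rearranged: A R^(2/3) = nQ / (1·√S) = 0.014 × 15.1 / (√0.0034) = 3.625.
At y = 1.38 m: A R^(2/3) = 2.193 — short.
At y = 2.41 m: A R^(2/3) = 4.24 — over.
At y = 1.96 m: A R^(2/3) = 3.633 — close enough.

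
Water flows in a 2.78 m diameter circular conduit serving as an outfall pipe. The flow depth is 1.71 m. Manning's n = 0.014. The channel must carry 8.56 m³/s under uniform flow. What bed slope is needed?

For a circular section of diameter D = 2.78 m at depth y = 1.71 m, the central angle is θ = 2 arccos(1 − 2y/D) = 3.606 rad. Then A = (D²/8)(θ − sin θ) = 3.917 m² and P = Dθ/2 = 5.013 m.
Hydraulic radius R = A/P = 3.917/5.013 = 0.7814 m.
From Manning's equation, S = [nQ / (1 A R^(2/3))]² = [0.014 × 8.56 / (1 × 3.917 × 0.7814^(2/3))]² = 0.0013.

S = 0.0013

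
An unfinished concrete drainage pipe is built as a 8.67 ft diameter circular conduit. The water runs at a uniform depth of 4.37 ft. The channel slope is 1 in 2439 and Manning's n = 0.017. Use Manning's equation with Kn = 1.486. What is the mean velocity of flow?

For a circular section of diameter D = 8.67 ft at depth y = 4.37 ft, the central angle is θ = 2 arccos(1 − 2y/D) = 3.158 rad. Then A = (D²/8)(θ − sin θ) = 29.82 ft² and P = Dθ/2 = 13.69 ft.
Hydraulic radius R = A/P = 29.82/13.69 = 2.179 ft.
From Manning's equation, V = (1.486/n) R^(2/3) S^(1/2) = (1.486/0.017) × 2.179^(2/3) × 0.00041^(1/2) = 2.97 ft/s.

V = 2.97 ft/s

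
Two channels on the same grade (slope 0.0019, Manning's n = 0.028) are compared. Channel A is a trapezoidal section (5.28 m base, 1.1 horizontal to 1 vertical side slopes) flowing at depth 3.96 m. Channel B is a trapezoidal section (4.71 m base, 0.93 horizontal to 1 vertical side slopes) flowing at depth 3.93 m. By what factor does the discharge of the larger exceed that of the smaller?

Channel A: With bottom width b = 5.28 m and side slope z = 1.1: A = (b + zy)y = (5.28 + 1.1×3.96)×3.96 = 38.16 m²; P = b + 2y√(1+z²) = 5.28 + 2×3.96×1.487 = 17.05 m. Hydraulic radius R = A/P = 38.16/17.05 = 2.238 m. Q_A = (1/0.028)·38.16·2.238^(2/3)·√0.0019 = 101.6 m³/s.
Channel B: With bottom width b = 4.71 m and side slope z = 0.93: A = (b + zy)y = (4.71 + 0.93×3.93)×3.93 = 32.87 m²; P = b + 2y√(1+z²) = 4.71 + 2×3.93×1.366 = 15.44 m. Hydraulic radius R = A/P = 32.87/15.44 = 2.129 m. Q_B = (1/0.028)·32.87·2.129^(2/3)·√0.0019 = 84.68 m³/s.
The larger discharge is 101.6 m³/s and the smaller is 84.68 m³/s; the ratio is 1.2.

1.2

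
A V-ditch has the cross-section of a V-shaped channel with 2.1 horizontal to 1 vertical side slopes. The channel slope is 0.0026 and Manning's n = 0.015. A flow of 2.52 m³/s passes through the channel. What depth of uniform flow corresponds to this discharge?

y_n = 0.826 m

Manning's equation rearranged: A R^(2/3) = nQ / (1·√S) = 0.015 × 2.52 / (√0.0026) = 0.7413.
At y = 0.568 m: A R^(2/3) = 0.2734 — too small.
At y = 0.826 m: A R^(2/3) = 0.7423 — close enough.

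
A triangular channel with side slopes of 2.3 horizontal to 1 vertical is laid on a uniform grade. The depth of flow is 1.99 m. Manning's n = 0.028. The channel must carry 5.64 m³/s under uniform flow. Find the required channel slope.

S = 0.00034

For a triangular section with side slope z = 2.3: A = zy² = 2.3×1.99² = 9.108 m²; P = 2y√(1+z²) = 2×1.99×2.508 = 9.982 m.
Hydraulic radius R = A/P = 9.108/9.982 = 0.9125 m.
From Manning's equation, S = [nQ / (1 A R^(2/3))]² = [0.028 × 5.64 / (1 × 9.108 × 0.9125^(2/3))]² = 0.00034.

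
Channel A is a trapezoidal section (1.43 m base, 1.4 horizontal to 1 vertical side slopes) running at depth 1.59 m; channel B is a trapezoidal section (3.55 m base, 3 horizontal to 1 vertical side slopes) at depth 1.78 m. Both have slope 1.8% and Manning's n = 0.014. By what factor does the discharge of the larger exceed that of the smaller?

3.19

Channel A: With bottom width b = 1.43 m and side slope z = 1.4: A = (b + zy)y = (1.43 + 1.4×1.59)×1.59 = 5.813 m²; P = b + 2y√(1+z²) = 1.43 + 2×1.59×1.72 = 6.901 m. Hydraulic radius R = A/P = 5.813/6.901 = 0.8423 m. Q_A = (1/0.014)·5.813·0.8423^(2/3)·√0.018 = 49.69 m³/s.
Channel B: With bottom width b = 3.55 m and side slope z = 3: A = (b + zy)y = (3.55 + 3×1.78)×1.78 = 15.82 m²; P = b + 2y√(1+z²) = 3.55 + 2×1.78×3.162 = 14.81 m. Hydraulic radius R = A/P = 15.82/14.81 = 1.069 m. Q_B = (1/0.014)·15.82·1.069^(2/3)·√0.018 = 158.5 m³/s.
The larger discharge is 158.5 m³/s and the smaller is 49.69 m³/s; the ratio is 3.19.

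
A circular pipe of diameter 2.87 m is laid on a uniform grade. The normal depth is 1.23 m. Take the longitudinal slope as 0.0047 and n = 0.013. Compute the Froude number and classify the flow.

For a circular section of diameter D = 2.87 m at depth y = 1.23 m, the central angle is θ = 2 arccos(1 − 2y/D) = 2.855 rad. Then A = (D²/8)(θ − sin θ) = 2.648 m² and P = Dθ/2 = 4.097 m.
Hydraulic radius R = A/P = 2.648/4.097 = 0.6464 m.
V = (1/n) R^(2/3) √S = (1/0.013) × 0.6464^(2/3) × √0.0047 = 3.943 m/s. Hydraulic depth D_h = A/T = 2.648/2.841 = 0.9323 m.
Froude number Fr = V/√(g·D_h) = 3.943/√(9.81×0.9323) = 1.3, which is greater than 1, so the flow is supercritical.

supercritical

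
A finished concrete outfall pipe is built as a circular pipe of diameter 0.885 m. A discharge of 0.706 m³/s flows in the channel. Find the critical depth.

At critical depth, Q² T / (g A³) = 1, i.e. A³/T = Q²/g = 0.706²/9.81 = 0.05081.
At y = 0.566 m: A³/T = 0.08437 — over.
At y = 0.432 m: A³/T = 0.03 — short.
At y = 0.496 m: A³/T = 0.05084 — matches.

y_c = 0.496 m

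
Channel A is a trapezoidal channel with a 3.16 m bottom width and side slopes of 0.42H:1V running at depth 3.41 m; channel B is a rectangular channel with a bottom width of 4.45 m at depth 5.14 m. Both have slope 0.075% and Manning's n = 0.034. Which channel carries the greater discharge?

channel B

Channel A: With bottom width b = 3.16 m and side slope z = 0.42: A = (b + zy)y = (3.16 + 0.42×3.41)×3.41 = 15.66 m²; P = b + 2y√(1+z²) = 3.16 + 2×3.41×1.085 = 10.56 m. Hydraulic radius R = A/P = 15.66/10.56 = 1.483 m. Q_A = (1/0.034)·15.66·1.483^(2/3)·√0.00075 = 16.41 m³/s.
Channel B: Flow area A = b·y = 4.45 × 5.14 = 22.87 m². Wetted perimeter P = b + 2y = 4.45 + 2×5.14 = 14.73 m. Hydraulic radius R = A/P = 22.87/14.73 = 1.553 m. Q_B = (1/0.034)·22.87·1.553^(2/3)·√0.00075 = 24.71 m³/s.
Q_A = 16.41 m³/s vs Q_B = 24.71 m³/s, so channel B carries more.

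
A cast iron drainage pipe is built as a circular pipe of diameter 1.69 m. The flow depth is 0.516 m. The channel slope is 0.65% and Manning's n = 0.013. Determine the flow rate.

Q = 1.59 m³/s

For a circular section of diameter D = 1.69 m at depth y = 0.516 m, the central angle is θ = 2 arccos(1 − 2y/D) = 2.342 rad. Then A = (D²/8)(θ − sin θ) = 0.58 m² and P = Dθ/2 = 1.979 m.
Hydraulic radius R = A/P = 0.58/1.979 = 0.2931 m.
Manning's equation: Q = (1/n) A R^(2/3) S^(1/2) = (1/0.013) × 0.58 × 0.2931^(2/3) × 0.0065^(1/2) = 1.59 m³/s.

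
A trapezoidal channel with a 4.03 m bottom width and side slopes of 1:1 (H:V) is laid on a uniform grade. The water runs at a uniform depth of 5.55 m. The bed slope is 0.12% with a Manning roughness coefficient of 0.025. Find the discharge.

Q = 143 m³/s

With bottom width b = 4.03 m and side slope z = 1: A = (b + zy)y = (4.03 + 1×5.55)×5.55 = 53.17 m²; P = b + 2y√(1+z²) = 4.03 + 2×5.55×1.414 = 19.73 m.
Hydraulic radius R = A/P = 53.17/19.73 = 2.695 m.
Manning's equation: Q = (1/n) A R^(2/3) S^(1/2) = (1/0.025) × 53.17 × 2.695^(2/3) × 0.0012^(1/2) = 143 m³/s.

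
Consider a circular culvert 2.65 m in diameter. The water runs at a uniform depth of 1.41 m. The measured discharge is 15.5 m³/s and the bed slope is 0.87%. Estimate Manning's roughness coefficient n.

For a circular section of diameter D = 2.65 m at depth y = 1.41 m, the central angle is θ = 2 arccos(1 − 2y/D) = 3.27 rad. Then A = (D²/8)(θ − sin θ) = 2.983 m² and P = Dθ/2 = 4.333 m.
Hydraulic radius R = A/P = 2.983/4.333 = 0.6884 m.
Rearranging Manning's equation: n = (1/Q) A R^(2/3) S^(1/2) = (1/15.5) × 2.983 × 0.6884^(2/3) × √0.0087 = 0.014.

n = 0.014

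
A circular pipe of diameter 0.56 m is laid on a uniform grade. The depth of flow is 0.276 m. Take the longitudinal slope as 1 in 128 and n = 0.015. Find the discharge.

For a circular section of diameter D = 0.56 m at depth y = 0.276 m, the central angle is θ = 2 arccos(1 − 2y/D) = 3.113 rad. Then A = (D²/8)(θ − sin θ) = 0.1209 m² and P = Dθ/2 = 0.8716 m.
Hydraulic radius R = A/P = 0.1209/0.8716 = 0.1387 m.
Manning's equation: Q = (1/n) A R^(2/3) S^(1/2) = (1/0.015) × 0.1209 × 0.1387^(2/3) × 0.007812^(1/2) = 0.191 m³/s.

Q = 0.191 m³/s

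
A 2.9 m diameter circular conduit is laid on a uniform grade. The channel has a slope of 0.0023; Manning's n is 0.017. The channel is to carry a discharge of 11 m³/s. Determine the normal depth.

Manning's equation rearranged: A R^(2/3) = nQ / (1·√S) = 0.017 × 11 / (√0.0023) = 3.899.
Try y = 1.53 m: A R^(2/3) = 2.917 — short.
Try y = 2.25 m: A R^(2/3) = 5.049 — over.
Try y = 1.84 m: A R^(2/3) = 3.894 — close enough.

y_n = 1.84 m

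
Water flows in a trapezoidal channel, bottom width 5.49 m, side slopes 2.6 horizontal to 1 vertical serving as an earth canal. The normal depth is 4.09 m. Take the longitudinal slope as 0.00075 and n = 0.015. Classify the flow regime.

With bottom width b = 5.49 m and side slope z = 2.6: A = (b + zy)y = (5.49 + 2.6×4.09)×4.09 = 65.95 m²; P = b + 2y√(1+z²) = 5.49 + 2×4.09×2.786 = 28.28 m.
Hydraulic radius R = A/P = 65.95/28.28 = 2.332 m.
V = (1/n) R^(2/3) √S = (1/0.015) × 2.332^(2/3) × √0.00075 = 3.211 m/s. Hydraulic depth D_h = A/T = 65.95/26.76 = 2.465 m.
Froude number Fr = V/√(g·D_h) = 3.211/√(9.81×2.465) = 0.653, which is less than 1, so the flow is subcritical.

subcritical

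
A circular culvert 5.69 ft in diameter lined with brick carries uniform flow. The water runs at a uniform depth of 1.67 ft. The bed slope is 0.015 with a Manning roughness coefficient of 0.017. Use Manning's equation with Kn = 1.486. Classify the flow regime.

supercritical

For a circular section of diameter D = 5.69 ft at depth y = 1.67 ft, the central angle is θ = 2 arccos(1 − 2y/D) = 2.29 rad. Then A = (D²/8)(θ − sin θ) = 6.224 ft² and P = Dθ/2 = 6.515 ft.
Hydraulic radius R = A/P = 6.224/6.515 = 0.9552 ft.
V = (1.486/n) R^(2/3) √S = (1.486/0.017) × 0.9552^(2/3) × √0.015 = 10.38 ft/s. Hydraulic depth D_h = A/T = 6.224/5.182 = 1.201 ft.
Froude number Fr = V/√(g·D_h) = 10.38/√(32.2×1.201) = 1.67, which is greater than 1, so the flow is supercritical.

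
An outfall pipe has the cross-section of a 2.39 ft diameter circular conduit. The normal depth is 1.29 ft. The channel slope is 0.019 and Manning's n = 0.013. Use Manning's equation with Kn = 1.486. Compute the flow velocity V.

V = 11.5 ft/s

For a circular section of diameter D = 2.39 ft at depth y = 1.29 ft, the central angle is θ = 2 arccos(1 − 2y/D) = 3.301 rad. Then A = (D²/8)(θ − sin θ) = 2.47 ft² and P = Dθ/2 = 3.944 ft.
Hydraulic radius R = A/P = 2.47/3.944 = 0.6262 ft.
From Manning's equation, V = (1.486/n) R^(2/3) S^(1/2) = (1.486/0.013) × 0.6262^(2/3) × 0.019^(1/2) = 11.5 ft/s.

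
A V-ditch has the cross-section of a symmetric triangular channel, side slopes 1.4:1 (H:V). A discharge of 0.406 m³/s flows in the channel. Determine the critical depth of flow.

y_c = 0.443 m

At critical depth, Q² T / (g A³) = 1, i.e. A³/T = Q²/g = 0.406²/9.81 = 0.0168.
Trying y = 0.365 m: A³/T = 0.006349 — short.
Trying y = 0.443 m: A³/T = 0.01672 — matches.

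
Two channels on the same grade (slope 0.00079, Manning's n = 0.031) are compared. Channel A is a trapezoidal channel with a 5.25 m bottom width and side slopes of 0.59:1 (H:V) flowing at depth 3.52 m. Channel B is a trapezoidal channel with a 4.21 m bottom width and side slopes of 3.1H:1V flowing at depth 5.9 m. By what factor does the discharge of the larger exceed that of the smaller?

Channel A: With bottom width b = 5.25 m and side slope z = 0.59: A = (b + zy)y = (5.25 + 0.59×3.52)×3.52 = 25.79 m²; P = b + 2y√(1+z²) = 5.25 + 2×3.52×1.161 = 13.42 m. Hydraulic radius R = A/P = 25.79/13.42 = 1.921 m. Q_A = (1/0.031)·25.79·1.921^(2/3)·√0.00079 = 36.14 m³/s.
Channel B: With bottom width b = 4.21 m and side slope z = 3.1: A = (b + zy)y = (4.21 + 3.1×5.9)×5.9 = 132.8 m²; P = b + 2y√(1+z²) = 4.21 + 2×5.9×3.257 = 42.65 m. Hydraulic radius R = A/P = 132.8/42.65 = 3.113 m. Q_B = (1/0.031)·132.8·3.113^(2/3)·√0.00079 = 256.6 m³/s.
The larger discharge is 256.6 m³/s and the smaller is 36.14 m³/s; the ratio is 7.1.

7.1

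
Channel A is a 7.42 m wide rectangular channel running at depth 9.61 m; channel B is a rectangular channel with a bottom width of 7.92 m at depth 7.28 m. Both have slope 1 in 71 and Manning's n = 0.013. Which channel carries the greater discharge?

channel A

Channel A: Flow area A = b·y = 7.42 × 9.61 = 71.31 m². Wetted perimeter P = b + 2y = 7.42 + 2×9.61 = 26.64 m. Hydraulic radius R = A/P = 71.31/26.64 = 2.677 m. Q_A = (1/0.013)·71.31·2.677^(2/3)·√0.01408 = 1255 m³/s.
Channel B: Flow area A = b·y = 7.92 × 7.28 = 57.66 m². Wetted perimeter P = b + 2y = 7.92 + 2×7.28 = 22.48 m. Hydraulic radius R = A/P = 57.66/22.48 = 2.565 m. Q_B = (1/0.013)·57.66·2.565^(2/3)·√0.01408 = 986.3 m³/s.
Q_A = 1255 m³/s vs Q_B = 986.3 m³/s, so channel A carries more.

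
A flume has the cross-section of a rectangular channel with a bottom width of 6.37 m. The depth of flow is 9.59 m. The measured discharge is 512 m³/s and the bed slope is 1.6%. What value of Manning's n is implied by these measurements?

Flow area A = b·y = 6.37 × 9.59 = 61.09 m². Wetted perimeter P = b + 2y = 6.37 + 2×9.59 = 25.55 m.
Hydraulic radius R = A/P = 61.09/25.55 = 2.391 m.
Rearranging Manning's equation: n = (1/Q) A R^(2/3) S^(1/2) = (1/512) × 61.09 × 2.391^(2/3) × √0.016 = 0.027.

n = 0.027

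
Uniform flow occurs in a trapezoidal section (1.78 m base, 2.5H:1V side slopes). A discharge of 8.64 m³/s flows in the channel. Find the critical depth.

y_c = 0.9 m

At critical depth, Q² T / (g A³) = 1, i.e. A³/T = Q²/g = 8.64²/9.81 = 7.61.
Try y = 0.615 m: A³/T = 1.749 — low.
Try y = 1.08 m: A³/T = 15.78 — high.
Try y = 0.9 m: A³/T = 7.598 — matches.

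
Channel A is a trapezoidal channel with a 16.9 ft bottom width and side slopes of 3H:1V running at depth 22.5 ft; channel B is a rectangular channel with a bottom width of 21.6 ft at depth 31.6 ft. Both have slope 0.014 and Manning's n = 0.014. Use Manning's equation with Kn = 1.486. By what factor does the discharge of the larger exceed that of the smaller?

3.62

Channel A: With bottom width b = 16.9 ft and side slope z = 3: A = (b + zy)y = (16.9 + 3×22.5)×22.5 = 1899 ft²; P = b + 2y√(1+z²) = 16.9 + 2×22.5×3.162 = 159.2 ft. Hydraulic radius R = A/P = 1899/159.2 = 11.93 ft. Q_A = (1.486/0.014)·1899·11.93^(2/3)·√0.014 = 124500 ft³/s.
Channel B: Flow area A = b·y = 21.6 × 31.6 = 682.6 ft². Wetted perimeter P = b + 2y = 21.6 + 2×31.6 = 84.8 ft. Hydraulic radius R = A/P = 682.6/84.8 = 8.049 ft. Q_B = (1.486/0.014)·682.6·8.049^(2/3)·√0.014 = 34430 ft³/s.
The larger discharge is 124500 ft³/s and the smaller is 34430 ft³/s; the ratio is 3.62.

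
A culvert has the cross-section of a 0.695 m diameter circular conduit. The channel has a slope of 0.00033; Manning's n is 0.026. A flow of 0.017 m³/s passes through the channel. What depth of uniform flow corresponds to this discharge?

Manning's equation rearranged: A R^(2/3) = nQ / (1·√S) = 0.026 × 0.017 / (√0.00033) = 0.02433.
Try y = 0.168 m: A R^(2/3) = 0.01513 — low.
Try y = 0.257 m: A R^(2/3) = 0.03443 — high.
Try y = 0.214 m: A R^(2/3) = 0.02433 — ≈ 0.02433.

y_n = 0.214 m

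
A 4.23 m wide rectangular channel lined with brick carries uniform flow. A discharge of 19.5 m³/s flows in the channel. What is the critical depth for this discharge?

y_c = 1.29 m

For a rectangular channel, critical depth y_c = (q²/g)^(1/3) where q = Q/b = 19.5/4.23 = 4.61 m²/s.
So y_c = (4.61²/9.81)^(1/3) = 1.29 m.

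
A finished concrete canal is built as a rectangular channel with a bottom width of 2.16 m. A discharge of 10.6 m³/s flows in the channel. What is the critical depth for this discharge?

For a rectangular channel, critical depth y_c = (q²/g)^(1/3) where q = Q/b = 10.6/2.16 = 4.907 m²/s.
So y_c = (4.907²/9.81)^(1/3) = 1.35 m.

y_c = 1.35 m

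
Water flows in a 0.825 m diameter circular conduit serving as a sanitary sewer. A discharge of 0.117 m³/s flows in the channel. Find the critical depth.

y_c = 0.199 m

At critical depth, Q² T / (g A³) = 1, i.e. A³/T = Q²/g = 0.117²/9.81 = 0.001395.
Try y = 0.151 m: A³/T = 0.0004718 — too small.
Try y = 0.199 m: A³/T = 0.00139 — close enough.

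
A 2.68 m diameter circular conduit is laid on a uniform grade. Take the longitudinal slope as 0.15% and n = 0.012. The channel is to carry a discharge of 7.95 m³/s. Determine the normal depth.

y_n = 1.45 m

Manning's equation rearranged: A R^(2/3) = nQ / (1·√S) = 0.012 × 7.95 / (√0.0015) = 2.463.
Try y = 1.22 m: A R^(2/3) = 1.836 — low.
Try y = 1.45 m: A R^(2/3) = 2.463 — ≈ 2.463.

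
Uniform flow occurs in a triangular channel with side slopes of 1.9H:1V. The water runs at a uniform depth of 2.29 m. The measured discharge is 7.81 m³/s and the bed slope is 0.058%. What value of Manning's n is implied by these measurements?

For a triangular section with side slope z = 1.9: A = zy² = 1.9×2.29² = 9.964 m²; P = 2y√(1+z²) = 2×2.29×2.147 = 9.834 m.
Hydraulic radius R = A/P = 9.964/9.834 = 1.013 m.
Rearranging Manning's equation: n = (1/Q) A R^(2/3) S^(1/2) = (1/7.81) × 9.964 × 1.013^(2/3) × √0.00058 = 0.031.

n = 0.031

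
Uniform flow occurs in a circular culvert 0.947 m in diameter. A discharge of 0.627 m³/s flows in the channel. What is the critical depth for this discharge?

At critical depth, Q² T / (g A³) = 1, i.e. A³/T = Q²/g = 0.627²/9.81 = 0.04007.
At y = 0.388 m: A³/T = 0.02152 — short.
At y = 0.551 m: A³/T = 0.08231 — over.
At y = 0.456 m: A³/T = 0.03994 — ≈ 0.04007.

y_c = 0.456 m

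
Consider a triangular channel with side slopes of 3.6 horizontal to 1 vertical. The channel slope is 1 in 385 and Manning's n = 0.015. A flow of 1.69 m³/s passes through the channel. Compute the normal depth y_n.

Manning's equation rearranged: A R^(2/3) = nQ / (1·√S) = 0.015 × 1.69 / (√0.002597) = 0.4974.
Try y = 0.689 m: A R^(2/3) = 0.8193 — high.
Try y = 0.498 m: A R^(2/3) = 0.3447 — low.
Try y = 0.571 m: A R^(2/3) = 0.4965 — ≈ 0.4974.

y_n = 0.571 m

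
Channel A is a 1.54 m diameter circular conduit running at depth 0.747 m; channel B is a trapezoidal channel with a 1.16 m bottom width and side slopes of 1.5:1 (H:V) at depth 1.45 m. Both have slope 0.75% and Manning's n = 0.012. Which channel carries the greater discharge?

Channel A: For a circular section of diameter D = 1.54 m at depth y = 0.747 m, the central angle is θ = 2 arccos(1 − 2y/D) = 3.082 rad. Then A = (D²/8)(θ − sin θ) = 0.8959 m² and P = Dθ/2 = 2.373 m. Hydraulic radius R = A/P = 0.8959/2.373 = 0.3775 m. Q_A = (1/0.012)·0.8959·0.3775^(2/3)·√0.0075 = 3.377 m³/s.
Channel B: With bottom width b = 1.16 m and side slope z = 1.5: A = (b + zy)y = (1.16 + 1.5×1.45)×1.45 = 4.836 m²; P = b + 2y√(1+z²) = 1.16 + 2×1.45×1.803 = 6.388 m. Hydraulic radius R = A/P = 4.836/6.388 = 0.757 m. Q_B = (1/0.012)·4.836·0.757^(2/3)·√0.0075 = 28.99 m³/s.
Q_A = 3.377 m³/s vs Q_B = 28.99 m³/s, so channel B carries more.

channel B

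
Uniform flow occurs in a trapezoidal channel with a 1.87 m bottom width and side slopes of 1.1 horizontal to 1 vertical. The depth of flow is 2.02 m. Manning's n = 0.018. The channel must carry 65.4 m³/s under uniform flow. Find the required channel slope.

With bottom width b = 1.87 m and side slope z = 1.1: A = (b + zy)y = (1.87 + 1.1×2.02)×2.02 = 8.266 m²; P = b + 2y√(1+z²) = 1.87 + 2×2.02×1.487 = 7.876 m.
Hydraulic radius R = A/P = 8.266/7.876 = 1.05 m.
From Manning's equation, S = [nQ / (1 A R^(2/3))]² = [0.018 × 65.4 / (1 × 8.266 × 1.05^(2/3))]² = 0.019.

S = 0.019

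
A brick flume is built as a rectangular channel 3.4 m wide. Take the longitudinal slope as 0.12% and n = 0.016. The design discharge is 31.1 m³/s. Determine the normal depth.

Manning's equation rearranged: A R^(2/3) = nQ / (1·√S) = 0.016 × 31.1 / (√0.0012) = 14.36.
Trying y = 3.3 m: A R^(2/3) = 12.11 — low.
Trying y = 3.8 m: A R^(2/3) = 14.38 — matches.

y_n = 3.8 m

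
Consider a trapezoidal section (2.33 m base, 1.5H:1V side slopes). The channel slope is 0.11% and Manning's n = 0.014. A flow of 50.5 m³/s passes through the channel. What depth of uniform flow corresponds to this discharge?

y_n = 2.67 m

Manning's equation rearranged: A R^(2/3) = nQ / (1·√S) = 0.014 × 50.5 / (√0.0011) = 21.32.
At y = 2.16 m: A R^(2/3) = 13.5 — short.
At y = 2.67 m: A R^(2/3) = 21.32 — ≈ 21.32.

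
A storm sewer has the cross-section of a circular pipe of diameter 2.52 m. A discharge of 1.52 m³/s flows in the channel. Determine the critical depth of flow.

y_c = 0.542 m

At critical depth, Q² T / (g A³) = 1, i.e. A³/T = Q²/g = 1.52²/9.81 = 0.2355.
Trying y = 0.415 m: A³/T = 0.08285 — short.
Trying y = 0.659 m: A³/T = 0.5062 — over.
Trying y = 0.542 m: A³/T = 0.2361 — matches.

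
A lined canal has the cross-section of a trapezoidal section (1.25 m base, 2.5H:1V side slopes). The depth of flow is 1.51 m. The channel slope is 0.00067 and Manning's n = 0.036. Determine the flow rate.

Q = 4.74 m³/s

With bottom width b = 1.25 m and side slope z = 2.5: A = (b + zy)y = (1.25 + 2.5×1.51)×1.51 = 7.588 m²; P = b + 2y√(1+z²) = 1.25 + 2×1.51×2.693 = 9.382 m.
Hydraulic radius R = A/P = 7.588/9.382 = 0.8088 m.
Manning's equation: Q = (1/n) A R^(2/3) S^(1/2) = (1/0.036) × 7.588 × 0.8088^(2/3) × 0.00067^(1/2) = 4.74 m³/s.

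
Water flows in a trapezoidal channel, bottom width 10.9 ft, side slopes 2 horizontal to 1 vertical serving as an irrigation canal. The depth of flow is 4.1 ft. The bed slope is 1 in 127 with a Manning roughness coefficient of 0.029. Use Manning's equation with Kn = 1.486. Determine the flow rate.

With bottom width b = 10.9 ft and side slope z = 2: A = (b + zy)y = (10.9 + 2×4.1)×4.1 = 78.31 ft²; P = b + 2y√(1+z²) = 10.9 + 2×4.1×2.236 = 29.24 ft.
Hydraulic radius R = A/P = 78.31/29.24 = 2.679 ft.
Manning's equation: Q = (1.486/n) A R^(2/3) S^(1/2) = (1.486/0.029) × 78.31 × 2.679^(2/3) × 0.007874^(1/2) = 687 ft³/s.

Q = 687 ft³/s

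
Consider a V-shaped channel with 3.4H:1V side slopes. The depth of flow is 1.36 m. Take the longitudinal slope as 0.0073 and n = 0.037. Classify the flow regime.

subcritical

For a triangular section with side slope z = 3.4: A = zy² = 3.4×1.36² = 6.289 m²; P = 2y√(1+z²) = 2×1.36×3.544 = 9.64 m.
Hydraulic radius R = A/P = 6.289/9.64 = 0.6524 m.
V = (1/n) R^(2/3) √S = (1/0.037) × 0.6524^(2/3) × √0.0073 = 1.737 m/s. Hydraulic depth D_h = A/T = 6.289/9.248 = 0.68 m.
Froude number Fr = V/√(g·D_h) = 1.737/√(9.81×0.68) = 0.673, which is less than 1, so the flow is subcritical.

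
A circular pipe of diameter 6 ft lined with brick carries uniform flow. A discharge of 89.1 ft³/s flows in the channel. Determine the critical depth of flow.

At critical depth, Q² T / (g A³) = 1, i.e. A³/T = Q²/g = 89.1²/32.2 = 246.5.
At y = 2.82 ft: A³/T = 371.7 — high.
At y = 1.95 ft: A³/T = 90.02 — low.
At y = 2.53 ft: A³/T = 245.4 — matches.

y_c = 2.53 ft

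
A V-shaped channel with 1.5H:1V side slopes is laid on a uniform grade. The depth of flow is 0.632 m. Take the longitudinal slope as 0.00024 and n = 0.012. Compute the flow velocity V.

For a triangular section with side slope z = 1.5: A = zy² = 1.5×0.632² = 0.5991 m²; P = 2y√(1+z²) = 2×0.632×1.803 = 2.279 m.
Hydraulic radius R = A/P = 0.5991/2.279 = 0.2629 m.
From Manning's equation, V = (1/n) R^(2/3) S^(1/2) = (1/0.012) × 0.2629^(2/3) × 0.00024^(1/2) = 0.53 m/s.

V = 0.53 m/s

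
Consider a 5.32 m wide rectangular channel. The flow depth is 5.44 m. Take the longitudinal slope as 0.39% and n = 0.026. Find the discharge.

Flow area A = b·y = 5.32 × 5.44 = 28.94 m². Wetted perimeter P = b + 2y = 5.32 + 2×5.44 = 16.2 m.
Hydraulic radius R = A/P = 28.94/16.2 = 1.786 m.
Manning's equation: Q = (1/n) A R^(2/3) S^(1/2) = (1/0.026) × 28.94 × 1.786^(2/3) × 0.0039^(1/2) = 102 m³/s.

Q = 102 m³/s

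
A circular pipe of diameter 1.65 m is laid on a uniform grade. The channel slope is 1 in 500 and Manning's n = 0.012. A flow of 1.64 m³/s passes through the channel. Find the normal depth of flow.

Manning's equation rearranged: A R^(2/3) = nQ / (1·√S) = 0.012 × 1.64 / (√0.002) = 0.4401.
Trying y = 0.868 m: A R^(2/3) = 0.6452 — too large.
Trying y = 0.601 m: A R^(2/3) = 0.3358 — too small.
Trying y = 0.696 m: A R^(2/3) = 0.4397 — close enough.

y_n = 0.696 m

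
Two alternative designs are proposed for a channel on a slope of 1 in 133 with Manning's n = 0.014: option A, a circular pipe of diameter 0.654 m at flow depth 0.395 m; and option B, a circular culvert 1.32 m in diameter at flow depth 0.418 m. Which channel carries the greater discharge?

channel B

Channel A: For a circular section of diameter D = 0.654 m at depth y = 0.395 m, the central angle is θ = 2 arccos(1 − 2y/D) = 3.561 rad. Then A = (D²/8)(θ − sin θ) = 0.2121 m² and P = Dθ/2 = 1.164 m. Hydraulic radius R = A/P = 0.2121/1.164 = 0.1822 m. Q_A = (1/0.014)·0.2121·0.1822^(2/3)·√0.007519 = 0.4222 m³/s.
Channel B: For a circular section of diameter D = 1.32 m at depth y = 0.418 m, the central angle is θ = 2 arccos(1 − 2y/D) = 2.391 rad. Then A = (D²/8)(θ − sin θ) = 0.3721 m² and P = Dθ/2 = 1.578 m. Hydraulic radius R = A/P = 0.3721/1.578 = 0.2358 m. Q_B = (1/0.014)·0.3721·0.2358^(2/3)·√0.007519 = 0.8797 m³/s.
Q_A = 0.4222 m³/s vs Q_B = 0.8797 m³/s, so channel B carries more.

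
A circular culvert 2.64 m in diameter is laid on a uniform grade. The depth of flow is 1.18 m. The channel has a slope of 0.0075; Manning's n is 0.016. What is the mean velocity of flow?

V = 3.9 m/s

For a circular section of diameter D = 2.64 m at depth y = 1.18 m, the central angle is θ = 2 arccos(1 − 2y/D) = 2.929 rad. Then A = (D²/8)(θ − sin θ) = 2.368 m² and P = Dθ/2 = 3.866 m.
Hydraulic radius R = A/P = 2.368/3.866 = 0.6125 m.
From Manning's equation, V = (1/n) R^(2/3) S^(1/2) = (1/0.016) × 0.6125^(2/3) × 0.0075^(1/2) = 3.9 m/s.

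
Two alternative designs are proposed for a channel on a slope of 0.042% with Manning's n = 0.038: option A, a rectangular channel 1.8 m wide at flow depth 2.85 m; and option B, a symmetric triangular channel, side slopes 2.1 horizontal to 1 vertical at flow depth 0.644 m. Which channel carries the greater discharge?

Channel A: Flow area A = b·y = 1.8 × 2.85 = 5.13 m². Wetted perimeter P = b + 2y = 1.8 + 2×2.85 = 7.5 m. Hydraulic radius R = A/P = 5.13/7.5 = 0.684 m. Q_A = (1/0.038)·5.13·0.684^(2/3)·√0.00042 = 2.148 m³/s.
Channel B: For a triangular section with side slope z = 2.1: A = zy² = 2.1×0.644² = 0.8709 m²; P = 2y√(1+z²) = 2×0.644×2.326 = 2.996 m. Hydraulic radius R = A/P = 0.8709/2.996 = 0.2907 m. Q_B = (1/0.038)·0.8709·0.2907^(2/3)·√0.00042 = 0.2061 m³/s.
Q_A = 2.148 m³/s vs Q_B = 0.2061 m³/s, so channel A carries more.

channel A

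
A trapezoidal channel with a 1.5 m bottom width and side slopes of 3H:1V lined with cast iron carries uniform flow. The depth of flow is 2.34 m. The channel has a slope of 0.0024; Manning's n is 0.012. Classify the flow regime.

With bottom width b = 1.5 m and side slope z = 3: A = (b + zy)y = (1.5 + 3×2.34)×2.34 = 19.94 m²; P = b + 2y√(1+z²) = 1.5 + 2×2.34×3.162 = 16.3 m.
Hydraulic radius R = A/P = 19.94/16.3 = 1.223 m.
V = (1/n) R^(2/3) √S = (1/0.012) × 1.223^(2/3) × √0.0024 = 4.669 m/s. Hydraulic depth D_h = A/T = 19.94/15.54 = 1.283 m.
Froude number Fr = V/√(g·D_h) = 4.669/√(9.81×1.283) = 1.32, which is greater than 1, so the flow is supercritical.

supercritical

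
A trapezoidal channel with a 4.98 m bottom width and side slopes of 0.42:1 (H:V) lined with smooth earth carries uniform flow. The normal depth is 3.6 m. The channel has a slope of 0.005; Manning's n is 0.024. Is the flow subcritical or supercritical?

subcritical

With bottom width b = 4.98 m and side slope z = 0.42: A = (b + zy)y = (4.98 + 0.42×3.6)×3.6 = 23.37 m²; P = b + 2y√(1+z²) = 4.98 + 2×3.6×1.085 = 12.79 m.
Hydraulic radius R = A/P = 23.37/12.79 = 1.827 m.
V = (1/n) R^(2/3) √S = (1/0.024) × 1.827^(2/3) × √0.005 = 4.404 m/s. Hydraulic depth D_h = A/T = 23.37/8.004 = 2.92 m.
Froude number Fr = V/√(g·D_h) = 4.404/√(9.81×2.92) = 0.823, which is less than 1, so the flow is subcritical.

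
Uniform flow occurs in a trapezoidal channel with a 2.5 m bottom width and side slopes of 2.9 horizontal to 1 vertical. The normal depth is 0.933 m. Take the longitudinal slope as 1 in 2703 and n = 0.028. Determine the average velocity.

V = 0.484 m/s

With bottom width b = 2.5 m and side slope z = 2.9: A = (b + zy)y = (2.5 + 2.9×0.933)×0.933 = 4.857 m²; P = b + 2y√(1+z²) = 2.5 + 2×0.933×3.068 = 8.224 m.
Hydraulic radius R = A/P = 4.857/8.224 = 0.5906 m.
From Manning's equation, V = (1/n) R^(2/3) S^(1/2) = (1/0.028) × 0.5906^(2/3) × 0.00037^(1/2) = 0.484 m/s.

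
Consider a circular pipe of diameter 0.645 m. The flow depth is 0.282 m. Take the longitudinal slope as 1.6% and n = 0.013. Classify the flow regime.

supercritical

For a circular section of diameter D = 0.645 m at depth y = 0.282 m, the central angle is θ = 2 arccos(1 − 2y/D) = 2.89 rad. Then A = (D²/8)(θ − sin θ) = 0.1373 m² and P = Dθ/2 = 0.9319 m.
Hydraulic radius R = A/P = 0.1373/0.9319 = 0.1473 m.
V = (1/n) R^(2/3) √S = (1/0.013) × 0.1473^(2/3) × √0.016 = 2.714 m/s. Hydraulic depth D_h = A/T = 0.1373/0.6399 = 0.2146 m.
Froude number Fr = V/√(g·D_h) = 2.714/√(9.81×0.2146) = 1.87, which is greater than 1, so the flow is supercritical.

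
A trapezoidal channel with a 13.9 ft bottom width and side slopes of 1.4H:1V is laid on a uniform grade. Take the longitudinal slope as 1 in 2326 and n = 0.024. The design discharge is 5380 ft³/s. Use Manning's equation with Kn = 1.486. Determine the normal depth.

y_n = 20.6 ft

Manning's equation rearranged: A R^(2/3) = nQ / (1.486·√S) = 0.024 × 5380 / (1.486 × √0.0004299) = 4191.
At y = 14.1 ft: A R^(2/3) = 1833 — short.
At y = 23.6 ft: A R^(2/3) = 5692 — over.
At y = 20.6 ft: A R^(2/3) = 4191 — matches.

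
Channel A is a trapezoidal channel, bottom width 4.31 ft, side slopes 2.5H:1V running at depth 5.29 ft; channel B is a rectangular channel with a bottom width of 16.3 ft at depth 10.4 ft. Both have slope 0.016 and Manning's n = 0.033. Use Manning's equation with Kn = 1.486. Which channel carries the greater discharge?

Channel A: With bottom width b = 4.31 ft and side slope z = 2.5: A = (b + zy)y = (4.31 + 2.5×5.29)×5.29 = 92.76 ft²; P = b + 2y√(1+z²) = 4.31 + 2×5.29×2.693 = 32.8 ft. Hydraulic radius R = A/P = 92.76/32.8 = 2.828 ft. Q_A = (1.486/0.033)·92.76·2.828^(2/3)·√0.016 = 1057 ft³/s.
Channel B: Flow area A = b·y = 16.3 × 10.4 = 169.5 ft². Wetted perimeter P = b + 2y = 16.3 + 2×10.4 = 37.1 ft. Hydraulic radius R = A/P = 169.5/37.1 = 4.569 ft. Q_B = (1.486/0.033)·169.5·4.569^(2/3)·√0.016 = 2659 ft³/s.
Q_A = 1057 ft³/s vs Q_B = 2659 ft³/s, so channel B carries more.

channel B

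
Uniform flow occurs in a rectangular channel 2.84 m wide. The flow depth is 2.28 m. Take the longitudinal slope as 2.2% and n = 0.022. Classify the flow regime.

Flow area A = b·y = 2.84 × 2.28 = 6.475 m². Wetted perimeter P = b + 2y = 2.84 + 2×2.28 = 7.4 m.
Hydraulic radius R = A/P = 6.475/7.4 = 0.875 m.
V = (1/n) R^(2/3) √S = (1/0.022) × 0.875^(2/3) × √0.022 = 6.168 m/s. Hydraulic depth D_h = A/T = 6.475/2.84 = 2.28 m.
Froude number Fr = V/√(g·D_h) = 6.168/√(9.81×2.28) = 1.3, which is greater than 1, so the flow is supercritical.

supercritical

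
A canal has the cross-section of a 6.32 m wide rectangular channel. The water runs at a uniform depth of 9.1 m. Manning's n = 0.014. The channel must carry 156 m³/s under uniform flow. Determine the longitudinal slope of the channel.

S = 0.000463

Flow area A = b·y = 6.32 × 9.1 = 57.51 m². Wetted perimeter P = b + 2y = 6.32 + 2×9.1 = 24.52 m.
Hydraulic radius R = A/P = 57.51/24.52 = 2.346 m.
From Manning's equation, S = [nQ / (1 A R^(2/3))]² = [0.014 × 156 / (1 × 57.51 × 2.346^(2/3))]² = 0.000463.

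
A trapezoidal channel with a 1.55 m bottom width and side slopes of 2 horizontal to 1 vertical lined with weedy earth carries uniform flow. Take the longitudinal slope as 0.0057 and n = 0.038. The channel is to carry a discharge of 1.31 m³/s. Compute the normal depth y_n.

y_n = 0.517 m

Manning's equation rearranged: A R^(2/3) = nQ / (1·√S) = 0.038 × 1.31 / (√0.0057) = 0.6594.
At y = 0.624 m: A R^(2/3) = 0.9514 — over.
At y = 0.459 m: A R^(2/3) = 0.5238 — short.
At y = 0.517 m: A R^(2/3) = 0.6583 — ≈ 0.6594.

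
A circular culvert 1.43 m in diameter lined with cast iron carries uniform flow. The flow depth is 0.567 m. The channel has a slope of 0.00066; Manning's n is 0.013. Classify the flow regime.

For a circular section of diameter D = 1.43 m at depth y = 0.567 m, the central angle is θ = 2 arccos(1 − 2y/D) = 2.725 rad. Then A = (D²/8)(θ − sin θ) = 0.5929 m² and P = Dθ/2 = 1.948 m.
Hydraulic radius R = A/P = 0.5929/1.948 = 0.3044 m.
V = (1/n) R^(2/3) √S = (1/0.013) × 0.3044^(2/3) × √0.00066 = 0.8942 m/s. Hydraulic depth D_h = A/T = 0.5929/1.399 = 0.4238 m.
Froude number Fr = V/√(g·D_h) = 0.8942/√(9.81×0.4238) = 0.439, which is less than 1, so the flow is subcritical.

subcritical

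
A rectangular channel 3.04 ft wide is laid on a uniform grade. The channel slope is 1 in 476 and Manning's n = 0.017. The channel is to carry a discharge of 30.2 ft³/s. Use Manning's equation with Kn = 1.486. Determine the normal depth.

Manning's equation rearranged: A R^(2/3) = nQ / (1.486·√S) = 0.017 × 30.2 / (1.486 × √0.002101) = 7.538.
At y = 3.06 ft: A R^(2/3) = 9.399 — too large.
At y = 1.85 ft: A R^(2/3) = 4.985 — too small.
At y = 2.56 ft: A R^(2/3) = 7.54 — ≈ 7.538.

y_n = 2.56 ft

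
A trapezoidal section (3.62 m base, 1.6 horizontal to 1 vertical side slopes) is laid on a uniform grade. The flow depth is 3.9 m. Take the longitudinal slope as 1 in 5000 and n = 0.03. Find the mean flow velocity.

V = 0.772 m/s

With bottom width b = 3.62 m and side slope z = 1.6: A = (b + zy)y = (3.62 + 1.6×3.9)×3.9 = 38.45 m²; P = b + 2y√(1+z²) = 3.62 + 2×3.9×1.887 = 18.34 m.
Hydraulic radius R = A/P = 38.45/18.34 = 2.097 m.
From Manning's equation, V = (1/n) R^(2/3) S^(1/2) = (1/0.03) × 2.097^(2/3) × 0.0002^(1/2) = 0.772 m/s.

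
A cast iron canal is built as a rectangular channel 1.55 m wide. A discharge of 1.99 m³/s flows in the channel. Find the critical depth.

y_c = 0.552 m

For a rectangular channel, critical depth y_c = (q²/g)^(1/3) where q = Q/b = 1.99/1.55 = 1.284 m²/s.
So y_c = (1.284²/9.81)^(1/3) = 0.552 m.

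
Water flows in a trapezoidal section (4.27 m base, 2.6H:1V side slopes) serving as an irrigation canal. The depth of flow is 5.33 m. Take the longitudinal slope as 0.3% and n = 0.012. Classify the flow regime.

With bottom width b = 4.27 m and side slope z = 2.6: A = (b + zy)y = (4.27 + 2.6×5.33)×5.33 = 96.62 m²; P = b + 2y√(1+z²) = 4.27 + 2×5.33×2.786 = 33.97 m.
Hydraulic radius R = A/P = 96.62/33.97 = 2.845 m.
V = (1/n) R^(2/3) √S = (1/0.012) × 2.845^(2/3) × √0.003 = 9.164 m/s. Hydraulic depth D_h = A/T = 96.62/31.99 = 3.021 m.
Froude number Fr = V/√(g·D_h) = 9.164/√(9.81×3.021) = 1.68, which is greater than 1, so the flow is supercritical.

supercritical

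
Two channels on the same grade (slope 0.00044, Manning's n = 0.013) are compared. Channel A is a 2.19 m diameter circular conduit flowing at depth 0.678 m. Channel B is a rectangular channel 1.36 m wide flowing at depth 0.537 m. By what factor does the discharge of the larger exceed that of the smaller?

1.6

Channel A: For a circular section of diameter D = 2.19 m at depth y = 0.678 m, the central angle is θ = 2 arccos(1 − 2y/D) = 2.36 rad. Then A = (D²/8)(θ − sin θ) = 0.9928 m² and P = Dθ/2 = 2.584 m. Hydraulic radius R = A/P = 0.9928/2.584 = 0.3841 m. Q_A = (1/0.013)·0.9928·0.3841^(2/3)·√0.00044 = 0.8465 m³/s.
Channel B: Flow area A = b·y = 1.36 × 0.537 = 0.7303 m². Wetted perimeter P = b + 2y = 1.36 + 2×0.537 = 2.434 m. Hydraulic radius R = A/P = 0.7303/2.434 = 0.3 m. Q_B = (1/0.013)·0.7303·0.3^(2/3)·√0.00044 = 0.5282 m³/s.
The larger discharge is 0.8465 m³/s and the smaller is 0.5282 m³/s; the ratio is 1.6.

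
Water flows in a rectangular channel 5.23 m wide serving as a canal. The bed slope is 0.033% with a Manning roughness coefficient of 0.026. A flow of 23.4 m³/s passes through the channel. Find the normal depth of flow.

y_n = 4.56 m

Manning's equation rearranged: A R^(2/3) = nQ / (1·√S) = 0.026 × 23.4 / (√0.00033) = 33.49.
Try y = 5.49 m: A R^(2/3) = 42.03 — over.
Try y = 3.48 m: A R^(2/3) = 23.78 — short.
Try y = 4.56 m: A R^(2/3) = 33.46 — close enough.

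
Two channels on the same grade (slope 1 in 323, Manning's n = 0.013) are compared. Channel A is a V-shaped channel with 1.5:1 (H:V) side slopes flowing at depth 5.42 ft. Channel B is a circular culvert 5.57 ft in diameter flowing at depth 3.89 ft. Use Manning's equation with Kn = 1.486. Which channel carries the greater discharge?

channel A

Channel A: For a triangular section with side slope z = 1.5: A = zy² = 1.5×5.42² = 44.06 ft²; P = 2y√(1+z²) = 2×5.42×1.803 = 19.54 ft. Hydraulic radius R = A/P = 44.06/19.54 = 2.255 ft. Q_A = (1.486/0.013)·44.06·2.255^(2/3)·√0.003096 = 481.9 ft³/s.
Channel B: For a circular section of diameter D = 5.57 ft at depth y = 3.89 ft, the central angle is θ = 2 arccos(1 − 2y/D) = 3.958 rad. Then A = (D²/8)(θ − sin θ) = 18.17 ft² and P = Dθ/2 = 11.02 ft. Hydraulic radius R = A/P = 18.17/11.02 = 1.649 ft. Q_B = (1.486/0.013)·18.17·1.649^(2/3)·√0.003096 = 161.3 ft³/s.
Q_A = 481.9 ft³/s vs Q_B = 161.3 ft³/s, so channel A carries more.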